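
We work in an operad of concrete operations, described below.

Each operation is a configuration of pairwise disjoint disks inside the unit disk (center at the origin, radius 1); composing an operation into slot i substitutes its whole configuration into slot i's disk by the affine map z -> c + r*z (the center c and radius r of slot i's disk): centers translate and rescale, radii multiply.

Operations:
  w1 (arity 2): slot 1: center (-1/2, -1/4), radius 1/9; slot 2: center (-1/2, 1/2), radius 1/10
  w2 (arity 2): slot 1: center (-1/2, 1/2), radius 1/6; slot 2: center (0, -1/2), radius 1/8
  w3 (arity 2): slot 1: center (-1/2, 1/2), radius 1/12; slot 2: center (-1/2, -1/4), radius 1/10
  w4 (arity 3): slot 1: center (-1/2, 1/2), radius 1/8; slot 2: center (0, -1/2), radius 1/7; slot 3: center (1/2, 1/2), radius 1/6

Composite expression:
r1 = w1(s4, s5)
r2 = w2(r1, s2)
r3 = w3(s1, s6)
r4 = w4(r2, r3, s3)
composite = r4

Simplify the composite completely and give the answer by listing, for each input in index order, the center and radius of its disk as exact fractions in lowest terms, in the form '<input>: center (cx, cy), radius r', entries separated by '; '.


Only the slot chain above each s matters under w4; compose those maps.
input s4: composing its 3 substitution steps yields center (-55/96, 107/192), radius 1/432
input s5: composing its 3 substitution steps yields center (-55/96, 55/96), radius 1/480
input s2: composing its 2 substitution steps yields center (-1/2, 7/16), radius 1/64
input s1: composing its 2 substitution steps yields center (-1/14, -3/7), radius 1/84
input s6: composing its 2 substitution steps yields center (-1/14, -15/28), radius 1/70
input s3: composing its 1 substitution step yields center (1/2, 1/2), radius 1/6

s1: center (-1/14, -3/7), radius 1/84; s2: center (-1/2, 7/16), radius 1/64; s3: center (1/2, 1/2), radius 1/6; s4: center (-55/96, 107/192), radius 1/432; s5: center (-55/96, 55/96), radius 1/480; s6: center (-1/14, -15/28), radius 1/70


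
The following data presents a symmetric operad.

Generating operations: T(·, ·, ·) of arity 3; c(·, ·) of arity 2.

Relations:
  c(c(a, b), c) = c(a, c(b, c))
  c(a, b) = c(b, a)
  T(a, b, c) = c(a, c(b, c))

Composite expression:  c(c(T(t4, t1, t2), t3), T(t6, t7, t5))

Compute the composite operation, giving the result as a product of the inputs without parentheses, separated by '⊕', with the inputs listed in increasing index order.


t1 ⊕ t2 ⊕ t3 ⊕ t4 ⊕ t5 ⊕ t6 ⊕ t7

Key point: c commutes, so take the t-inputs in any fixed order.
T(t4, t1, t2) spells out as t4 ⊕ t1 ⊕ t2
c(T(t4, t1, t2), t3) spells out as t4 ⊕ t1 ⊕ t2 ⊕ t3
T(t6, t7, t5) spells out as t6 ⊕ t7 ⊕ t5
c(c(T(t4, t1, t2), t3), T(t6, t7, t5)) spells out as t4 ⊕ t1 ⊕ t2 ⊕ t3 ⊕ t6 ⊕ t7 ⊕ t5
sorting the factors by input index: t1 ⊕ t2 ⊕ t3 ⊕ t4 ⊕ t5 ⊕ t6 ⊕ t7


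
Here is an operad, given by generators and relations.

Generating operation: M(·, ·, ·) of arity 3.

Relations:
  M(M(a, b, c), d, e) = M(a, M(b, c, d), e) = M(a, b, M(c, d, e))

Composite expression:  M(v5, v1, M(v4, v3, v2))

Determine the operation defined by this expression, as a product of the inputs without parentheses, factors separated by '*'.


Every regrouping of M is equal, so read the v-inputs in written order.
M(v4, v3, v2) collapses to v4 * v3 * v2
M(v5, v1, M(v4, v3, v2)) collapses to v5 * v1 * v4 * v3 * v2

v5 * v1 * v4 * v3 * v2


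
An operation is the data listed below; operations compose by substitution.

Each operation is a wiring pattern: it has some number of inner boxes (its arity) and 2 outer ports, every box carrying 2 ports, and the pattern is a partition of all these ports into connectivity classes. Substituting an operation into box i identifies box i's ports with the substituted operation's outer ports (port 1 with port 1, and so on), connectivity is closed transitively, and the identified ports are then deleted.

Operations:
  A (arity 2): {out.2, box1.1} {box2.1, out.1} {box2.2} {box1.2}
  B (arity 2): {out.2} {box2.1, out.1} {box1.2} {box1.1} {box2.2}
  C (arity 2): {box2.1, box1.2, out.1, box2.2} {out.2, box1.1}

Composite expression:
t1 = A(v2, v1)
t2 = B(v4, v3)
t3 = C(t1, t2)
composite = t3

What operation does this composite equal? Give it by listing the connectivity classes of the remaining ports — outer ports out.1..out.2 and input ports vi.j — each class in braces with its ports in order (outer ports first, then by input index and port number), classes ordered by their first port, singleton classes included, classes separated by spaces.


{out.1, v2.1, v3.1} {out.2, v1.1} {v1.2} {v2.2} {v3.2} {v4.1} {v4.2}


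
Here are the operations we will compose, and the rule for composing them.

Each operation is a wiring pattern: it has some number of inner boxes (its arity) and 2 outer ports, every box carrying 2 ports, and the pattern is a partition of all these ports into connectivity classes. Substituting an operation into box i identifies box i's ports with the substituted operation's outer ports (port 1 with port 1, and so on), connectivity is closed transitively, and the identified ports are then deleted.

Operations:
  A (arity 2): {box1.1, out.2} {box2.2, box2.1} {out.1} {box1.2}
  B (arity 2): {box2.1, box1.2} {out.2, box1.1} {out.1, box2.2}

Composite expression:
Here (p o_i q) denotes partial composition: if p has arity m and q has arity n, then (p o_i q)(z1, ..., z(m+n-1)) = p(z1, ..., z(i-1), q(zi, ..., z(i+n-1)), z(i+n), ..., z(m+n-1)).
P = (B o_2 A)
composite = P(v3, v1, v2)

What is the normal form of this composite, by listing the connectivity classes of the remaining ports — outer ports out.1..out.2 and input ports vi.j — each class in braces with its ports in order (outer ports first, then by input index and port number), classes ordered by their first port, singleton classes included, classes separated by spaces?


{out.1, v1.1} {out.2, v3.1} {v1.2} {v2.1, v2.2} {v3.2}

Two ports join when wires chain via B-identified ports.
A over (v1, v2) gives {out.1} {out.2, v1.1} {v1.2} {v2.1, v2.2}, out.j being that stage's outer ports
B over (v3, v1, v2) gives {out.1, v1.1} {out.2, v3.1} {v1.2} {v2.1, v2.2} {v3.2}, out.j being that stage's outer ports


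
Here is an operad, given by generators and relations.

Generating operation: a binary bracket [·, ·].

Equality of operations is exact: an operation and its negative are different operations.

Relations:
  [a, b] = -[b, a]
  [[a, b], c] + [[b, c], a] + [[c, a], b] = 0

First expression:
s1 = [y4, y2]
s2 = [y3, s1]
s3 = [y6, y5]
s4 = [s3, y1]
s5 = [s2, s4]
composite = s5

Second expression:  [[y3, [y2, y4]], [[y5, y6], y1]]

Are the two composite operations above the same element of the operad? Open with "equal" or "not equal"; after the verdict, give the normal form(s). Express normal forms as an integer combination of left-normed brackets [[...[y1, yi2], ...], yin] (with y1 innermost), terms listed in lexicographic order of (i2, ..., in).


equal: each reduces to -[[[[[y1, y5], y6], y2], y4], y3] + [[[[[y1, y5], y6], y3], y2], y4] - [[[[[y1, y5], y6], y3], y4], y2] + [[[[[y1, y5], y6], y4], y2], y3] + [[[[[y1, y6], y5], y2], y4], y3] - [[[[[y1, y6], y5], y3], y2], y4] + [[[[[y1, y6], y5], y3], y4], y2] - [[[[[y1, y6], y5], y4], y2], y3]

In normal form, the first expression is -[[[[[y1, y5], y6], y2], y4], y3] + [[[[[y1, y5], y6], y3], y2], y4] - [[[[[y1, y5], y6], y3], y4], y2] + [[[[[y1, y5], y6], y4], y2], y3] + [[[[[y1, y6], y5], y2], y4], y3] - [[[[[y1, y6], y5], y3], y2], y4] + [[[[[y1, y6], y5], y3], y4], y2] - [[[[[y1, y6], y5], y4], y2], y3]
In normal form, the second expression is -[[[[[y1, y5], y6], y2], y4], y3] + [[[[[y1, y5], y6], y3], y2], y4] - [[[[[y1, y5], y6], y3], y4], y2] + [[[[[y1, y5], y6], y4], y2], y3] + [[[[[y1, y6], y5], y2], y4], y3] - [[[[[y1, y6], y5], y3], y2], y4] + [[[[[y1, y6], y5], y3], y4], y2] - [[[[[y1, y6], y5], y4], y2], y3]
Same normal form: equal.


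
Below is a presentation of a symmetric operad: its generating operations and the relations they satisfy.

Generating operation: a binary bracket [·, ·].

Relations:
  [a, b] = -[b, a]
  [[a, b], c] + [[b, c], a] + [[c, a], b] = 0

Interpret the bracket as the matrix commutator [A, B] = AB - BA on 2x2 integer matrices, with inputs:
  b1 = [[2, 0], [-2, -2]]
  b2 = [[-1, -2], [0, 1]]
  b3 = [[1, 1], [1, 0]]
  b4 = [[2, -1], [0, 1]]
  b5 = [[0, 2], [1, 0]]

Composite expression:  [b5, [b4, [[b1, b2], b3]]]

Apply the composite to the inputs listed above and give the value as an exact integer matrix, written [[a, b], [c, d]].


[[0, 48], [-24, 0]]

[b1, b2] = [[-4, -8], [4, 4]]
[[b1, b2], b3] = [[-12, 0], [12, 12]]
[b4, [[b1, b2], b3]] = [[-12, -24], [-12, 12]]
[b5, [b4, [[b1, b2], b3]]] = [[0, 48], [-24, 0]]


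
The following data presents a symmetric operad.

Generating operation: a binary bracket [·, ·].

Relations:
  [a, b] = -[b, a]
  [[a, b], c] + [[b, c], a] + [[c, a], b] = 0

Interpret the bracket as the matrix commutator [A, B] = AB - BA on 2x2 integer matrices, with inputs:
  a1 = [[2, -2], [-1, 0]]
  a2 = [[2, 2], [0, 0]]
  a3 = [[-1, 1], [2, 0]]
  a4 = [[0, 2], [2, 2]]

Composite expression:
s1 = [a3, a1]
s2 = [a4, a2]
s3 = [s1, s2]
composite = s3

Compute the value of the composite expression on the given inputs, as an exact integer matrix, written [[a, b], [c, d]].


[[24, -48], [-48, -24]]

[a3, a1] = [[3, 0], [3, -3]]
[a4, a2] = [[-4, -8], [4, 4]]
[[a3, a1], [a4, a2]] = [[24, -48], [-48, -24]]


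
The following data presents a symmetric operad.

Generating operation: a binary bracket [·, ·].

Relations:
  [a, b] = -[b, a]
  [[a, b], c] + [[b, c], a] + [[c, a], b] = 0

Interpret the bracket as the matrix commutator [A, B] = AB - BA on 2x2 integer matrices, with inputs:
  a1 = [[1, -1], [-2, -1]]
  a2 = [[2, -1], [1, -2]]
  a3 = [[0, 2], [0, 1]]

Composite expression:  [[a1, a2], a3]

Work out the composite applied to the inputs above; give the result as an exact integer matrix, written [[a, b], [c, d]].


[[20, -10], [10, -20]]

[a1, a2] = [[-3, 2], [-10, 3]]
[[a1, a2], a3] = [[20, -10], [10, -20]]


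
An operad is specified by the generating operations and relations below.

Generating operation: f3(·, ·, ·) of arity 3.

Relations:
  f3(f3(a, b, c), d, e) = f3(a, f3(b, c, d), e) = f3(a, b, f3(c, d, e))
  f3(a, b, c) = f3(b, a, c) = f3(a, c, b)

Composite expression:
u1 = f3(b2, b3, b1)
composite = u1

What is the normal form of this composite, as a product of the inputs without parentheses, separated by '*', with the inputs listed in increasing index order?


b1 * b2 * b3

Reordering under f3 is free, so list the b-inputs canonically.
f3(b2, b3, b1) linearizes to b2 * b3 * b1
putting the inputs in ascending order: b1 * b2 * b3


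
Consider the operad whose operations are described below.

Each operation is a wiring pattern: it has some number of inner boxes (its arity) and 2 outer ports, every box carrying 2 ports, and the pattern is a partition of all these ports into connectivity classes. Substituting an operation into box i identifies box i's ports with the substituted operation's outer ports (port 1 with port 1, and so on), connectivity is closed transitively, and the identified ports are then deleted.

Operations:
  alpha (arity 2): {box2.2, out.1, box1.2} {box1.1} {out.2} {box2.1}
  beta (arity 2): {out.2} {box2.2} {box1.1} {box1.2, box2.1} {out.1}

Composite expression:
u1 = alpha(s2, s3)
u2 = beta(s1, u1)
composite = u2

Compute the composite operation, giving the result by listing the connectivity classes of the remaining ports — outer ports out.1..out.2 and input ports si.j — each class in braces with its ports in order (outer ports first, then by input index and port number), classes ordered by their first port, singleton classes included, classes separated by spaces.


Treat the ports identified at beta as solder joints: merge, then drop.
composing alpha on (s2, s3), with out.j its own outer ports: {out.1, s2.2, s3.2} {out.2} {s2.1} {s3.1}
composing beta on (s1, s2, s3), with out.j its own outer ports: {out.1} {out.2} {s1.1} {s1.2, s2.2, s3.2} {s2.1} {s3.1}

{out.1} {out.2} {s1.1} {s1.2, s2.2, s3.2} {s2.1} {s3.1}


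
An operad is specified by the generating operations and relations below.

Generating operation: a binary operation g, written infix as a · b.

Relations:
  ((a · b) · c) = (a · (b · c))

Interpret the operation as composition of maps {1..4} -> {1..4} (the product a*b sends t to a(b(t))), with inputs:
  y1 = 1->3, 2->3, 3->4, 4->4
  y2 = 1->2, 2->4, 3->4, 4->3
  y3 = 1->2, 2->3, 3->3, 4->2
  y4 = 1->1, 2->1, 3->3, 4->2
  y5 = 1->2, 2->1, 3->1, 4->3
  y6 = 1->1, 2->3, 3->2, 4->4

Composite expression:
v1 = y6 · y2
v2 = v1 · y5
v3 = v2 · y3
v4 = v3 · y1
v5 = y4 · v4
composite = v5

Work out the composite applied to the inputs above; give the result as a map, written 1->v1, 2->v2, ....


1->3, 2->3, 3->3, 4->3

(y6 · y2) = 1->3, 2->4, 3->4, 4->2
((y6 · y2) · y5) = 1->4, 2->3, 3->3, 4->4
(((y6 · y2) · y5) · y3) = 1->3, 2->3, 3->3, 4->3
((((y6 · y2) · y5) · y3) · y1) = 1->3, 2->3, 3->3, 4->3
(y4 · ((((y6 · y2) · y5) · y3) · y1)) = 1->3, 2->3, 3->3, 4->3


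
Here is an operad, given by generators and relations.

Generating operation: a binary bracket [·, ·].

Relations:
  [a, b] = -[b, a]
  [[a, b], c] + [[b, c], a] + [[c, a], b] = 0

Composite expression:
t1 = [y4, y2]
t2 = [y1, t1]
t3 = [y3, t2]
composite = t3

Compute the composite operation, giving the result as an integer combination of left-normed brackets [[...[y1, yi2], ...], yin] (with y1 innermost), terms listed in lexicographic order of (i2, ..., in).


[[[y1, y2], y4], y3] - [[[y1, y4], y2], y3]

Expand each bracket as ab - ba; the y1-initial words give the coefficients.
Composite bracket: [y3, [y1, [y4, y2]]]
Expanding via [a, b] = ab - ba: 8 signed words (2^3 = 8).
Keep just the words that open with y1:
  from y1y2y4y3, sign +1: term +[[[y1, y2], y4], y3]
  from y1y4y2y3, sign -1: term -[[[y1, y4], y2], y3]


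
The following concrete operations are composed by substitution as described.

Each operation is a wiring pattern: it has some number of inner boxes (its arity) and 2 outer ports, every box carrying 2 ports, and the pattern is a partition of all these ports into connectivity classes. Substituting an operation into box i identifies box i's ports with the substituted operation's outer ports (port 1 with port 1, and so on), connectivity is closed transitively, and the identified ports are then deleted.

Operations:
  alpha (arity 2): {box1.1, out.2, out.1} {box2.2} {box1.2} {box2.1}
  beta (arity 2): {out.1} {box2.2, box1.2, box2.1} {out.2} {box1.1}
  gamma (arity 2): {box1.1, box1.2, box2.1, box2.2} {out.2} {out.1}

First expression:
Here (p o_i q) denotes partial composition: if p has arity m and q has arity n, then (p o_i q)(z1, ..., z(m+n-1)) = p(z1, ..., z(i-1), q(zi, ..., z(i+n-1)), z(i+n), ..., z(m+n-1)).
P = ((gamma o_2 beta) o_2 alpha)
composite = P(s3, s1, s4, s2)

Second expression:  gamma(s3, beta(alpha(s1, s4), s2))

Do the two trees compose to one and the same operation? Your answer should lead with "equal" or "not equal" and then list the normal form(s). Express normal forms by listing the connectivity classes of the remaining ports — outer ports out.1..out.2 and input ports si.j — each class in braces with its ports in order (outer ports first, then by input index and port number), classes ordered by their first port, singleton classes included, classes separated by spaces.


equal: each reduces to {out.1} {out.2} {s1.1, s2.1, s2.2} {s1.2} {s3.1, s3.2} {s4.1} {s4.2}

The first expression reduces to {out.1} {out.2} {s1.1, s2.1, s2.2} {s1.2} {s3.1, s3.2} {s4.1} {s4.2}
The second expression reduces to {out.1} {out.2} {s1.1, s2.1, s2.2} {s1.2} {s3.1, s3.2} {s4.1} {s4.2}
The normal forms match — equal.


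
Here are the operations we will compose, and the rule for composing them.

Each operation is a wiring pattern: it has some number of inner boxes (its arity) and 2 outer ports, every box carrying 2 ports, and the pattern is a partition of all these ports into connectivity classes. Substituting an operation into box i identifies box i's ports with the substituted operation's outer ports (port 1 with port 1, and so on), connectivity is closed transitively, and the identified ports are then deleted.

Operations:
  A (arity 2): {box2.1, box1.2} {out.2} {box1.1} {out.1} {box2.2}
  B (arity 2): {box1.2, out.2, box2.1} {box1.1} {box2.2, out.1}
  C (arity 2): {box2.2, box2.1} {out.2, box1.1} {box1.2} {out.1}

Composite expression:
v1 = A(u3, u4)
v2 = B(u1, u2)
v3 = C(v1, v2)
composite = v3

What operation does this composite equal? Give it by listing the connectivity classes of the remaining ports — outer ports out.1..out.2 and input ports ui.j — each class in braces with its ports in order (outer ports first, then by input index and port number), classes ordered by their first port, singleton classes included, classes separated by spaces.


{out.1} {out.2} {u1.1} {u1.2, u2.1, u2.2} {u3.1} {u3.2, u4.1} {u4.2}

Treat the ports identified at C as solder joints: merge, then drop.
after A, the pattern on (u3, u4) reads {out.1} {out.2} {u3.1} {u3.2, u4.1} {u4.2} (out.j = its outer ports)
after B, the pattern on (u1, u2) reads {out.1, u2.2} {out.2, u1.2, u2.1} {u1.1} (out.j = its outer ports)
after C, the pattern on (u3, u4, u1, u2) reads {out.1} {out.2} {u1.1} {u1.2, u2.1, u2.2} {u3.1} {u3.2, u4.1} {u4.2} (out.j = its outer ports)


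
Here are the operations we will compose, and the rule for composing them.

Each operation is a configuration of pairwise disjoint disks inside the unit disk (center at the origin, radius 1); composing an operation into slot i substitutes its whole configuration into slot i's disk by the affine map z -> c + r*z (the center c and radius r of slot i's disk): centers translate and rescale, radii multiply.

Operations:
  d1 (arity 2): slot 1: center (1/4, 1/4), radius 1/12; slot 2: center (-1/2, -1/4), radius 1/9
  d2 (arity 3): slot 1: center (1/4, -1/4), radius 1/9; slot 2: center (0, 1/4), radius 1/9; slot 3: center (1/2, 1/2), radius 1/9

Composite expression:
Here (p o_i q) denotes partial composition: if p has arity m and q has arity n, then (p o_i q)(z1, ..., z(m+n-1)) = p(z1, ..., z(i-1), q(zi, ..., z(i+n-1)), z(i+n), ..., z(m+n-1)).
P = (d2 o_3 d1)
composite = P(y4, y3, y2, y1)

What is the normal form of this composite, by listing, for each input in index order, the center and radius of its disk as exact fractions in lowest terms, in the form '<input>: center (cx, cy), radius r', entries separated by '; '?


y1: center (4/9, 17/36), radius 1/81; y2: center (19/36, 19/36), radius 1/108; y3: center (0, 1/4), radius 1/9; y4: center (1/4, -1/4), radius 1/9

Affine substitution under d2: radii multiply and y-centers shift.
input y4: applying the 1 nested substitution gives center (1/4, -1/4), radius 1/9
input y3: applying the 1 nested substitution gives center (0, 1/4), radius 1/9
input y2: applying the 2 nested substitutions gives center (19/36, 19/36), radius 1/108
input y1: applying the 2 nested substitutions gives center (4/9, 17/36), radius 1/81


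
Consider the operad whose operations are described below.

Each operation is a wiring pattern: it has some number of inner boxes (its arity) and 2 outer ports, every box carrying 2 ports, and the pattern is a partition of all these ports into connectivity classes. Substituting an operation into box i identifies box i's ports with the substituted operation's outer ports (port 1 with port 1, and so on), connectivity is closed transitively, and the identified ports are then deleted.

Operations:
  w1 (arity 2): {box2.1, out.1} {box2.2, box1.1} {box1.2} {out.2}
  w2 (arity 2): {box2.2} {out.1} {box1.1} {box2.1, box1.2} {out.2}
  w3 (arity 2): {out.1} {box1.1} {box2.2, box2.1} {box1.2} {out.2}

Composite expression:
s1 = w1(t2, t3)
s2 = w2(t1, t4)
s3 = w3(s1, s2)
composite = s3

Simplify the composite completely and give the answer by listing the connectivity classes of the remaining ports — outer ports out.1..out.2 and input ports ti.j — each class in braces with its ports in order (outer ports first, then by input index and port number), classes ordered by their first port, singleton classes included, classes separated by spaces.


Substituting into w3 glues patterns; closure does the rest.
w1 over (t2, t3) gives {out.1, t3.1} {out.2} {t2.1, t3.2} {t2.2}, out.j being that stage's outer ports
w2 over (t1, t4) gives {out.1} {out.2} {t1.1} {t1.2, t4.1} {t4.2}, out.j being that stage's outer ports
w3 over (t2, t3, t1, t4) gives {out.1} {out.2} {t1.1} {t1.2, t4.1} {t2.1, t3.2} {t2.2} {t3.1} {t4.2}, out.j being that stage's outer ports

{out.1} {out.2} {t1.1} {t1.2, t4.1} {t2.1, t3.2} {t2.2} {t3.1} {t4.2}


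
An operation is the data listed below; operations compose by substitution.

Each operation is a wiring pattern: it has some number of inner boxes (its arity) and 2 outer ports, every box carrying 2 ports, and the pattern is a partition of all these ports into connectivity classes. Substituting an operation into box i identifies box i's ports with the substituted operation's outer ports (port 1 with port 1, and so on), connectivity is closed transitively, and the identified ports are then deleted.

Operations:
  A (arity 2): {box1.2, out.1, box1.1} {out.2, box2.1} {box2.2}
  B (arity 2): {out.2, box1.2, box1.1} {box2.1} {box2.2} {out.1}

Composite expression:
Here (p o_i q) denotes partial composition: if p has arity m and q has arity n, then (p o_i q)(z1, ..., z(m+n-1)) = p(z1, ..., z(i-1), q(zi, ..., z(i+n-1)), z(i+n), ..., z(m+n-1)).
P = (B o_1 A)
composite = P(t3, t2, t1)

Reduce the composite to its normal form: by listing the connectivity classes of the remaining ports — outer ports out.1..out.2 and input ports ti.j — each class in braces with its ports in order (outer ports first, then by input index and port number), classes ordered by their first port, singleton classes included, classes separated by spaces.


Treat the ports identified at B as solder joints: merge, then drop.
through A, on inputs (t3, t2): {out.1, t3.1, t3.2} {out.2, t2.1} {t2.2} (out.j = stage outer ports)
through B, on inputs (t3, t2, t1): {out.1} {out.2, t2.1, t3.1, t3.2} {t1.1} {t1.2} {t2.2} (out.j = stage outer ports)

{out.1} {out.2, t2.1, t3.1, t3.2} {t1.1} {t1.2} {t2.2}


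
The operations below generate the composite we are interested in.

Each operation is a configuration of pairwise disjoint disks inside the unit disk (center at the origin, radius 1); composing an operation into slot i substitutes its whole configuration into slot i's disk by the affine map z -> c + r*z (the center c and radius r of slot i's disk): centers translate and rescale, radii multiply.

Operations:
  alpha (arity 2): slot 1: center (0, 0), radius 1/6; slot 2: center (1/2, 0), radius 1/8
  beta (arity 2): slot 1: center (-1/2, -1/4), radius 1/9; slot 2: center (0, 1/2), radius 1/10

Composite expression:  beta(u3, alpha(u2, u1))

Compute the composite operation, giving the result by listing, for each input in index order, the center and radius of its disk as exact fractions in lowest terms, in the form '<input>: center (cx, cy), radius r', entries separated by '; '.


u1: center (1/20, 1/2), radius 1/80; u2: center (0, 1/2), radius 1/60; u3: center (-1/2, -1/4), radius 1/9

Follow each u-input down from beta: c' goes to c + r*c', radius to r*r'.
u3 passes through 1 substitution, ending at center (-1/2, -1/4), radius 1/9
u2 passes through 2 substitutions, ending at center (0, 1/2), radius 1/60
u1 passes through 2 substitutions, ending at center (1/20, 1/2), radius 1/80


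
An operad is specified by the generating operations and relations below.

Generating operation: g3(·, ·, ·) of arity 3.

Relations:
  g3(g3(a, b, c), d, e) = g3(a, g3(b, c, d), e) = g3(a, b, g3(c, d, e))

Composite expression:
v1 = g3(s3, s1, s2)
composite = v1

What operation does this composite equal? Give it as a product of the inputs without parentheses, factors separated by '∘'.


s3 ∘ s1 ∘ s2

Under associativity of g3, the answer is the s's in reading order.
g3(s3, s1, s2) linearizes to s3 ∘ s1 ∘ s2


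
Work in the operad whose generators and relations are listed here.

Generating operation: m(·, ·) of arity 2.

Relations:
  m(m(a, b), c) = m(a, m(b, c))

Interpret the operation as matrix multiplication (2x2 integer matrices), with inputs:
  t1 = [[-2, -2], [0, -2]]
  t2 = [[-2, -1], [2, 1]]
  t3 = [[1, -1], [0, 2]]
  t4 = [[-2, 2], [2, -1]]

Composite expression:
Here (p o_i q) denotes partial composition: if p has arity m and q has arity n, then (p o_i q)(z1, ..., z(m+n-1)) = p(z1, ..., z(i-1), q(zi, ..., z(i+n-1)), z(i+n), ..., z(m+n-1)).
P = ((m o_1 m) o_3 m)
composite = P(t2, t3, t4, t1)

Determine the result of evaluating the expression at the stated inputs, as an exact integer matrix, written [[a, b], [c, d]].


[[-8, 0], [8, 0]]

m(t2, t3) = [[-2, 0], [2, 0]]
m(t4, t1) = [[4, 0], [-4, -2]]
m(m(t2, t3), m(t4, t1)) = [[-8, 0], [8, 0]]


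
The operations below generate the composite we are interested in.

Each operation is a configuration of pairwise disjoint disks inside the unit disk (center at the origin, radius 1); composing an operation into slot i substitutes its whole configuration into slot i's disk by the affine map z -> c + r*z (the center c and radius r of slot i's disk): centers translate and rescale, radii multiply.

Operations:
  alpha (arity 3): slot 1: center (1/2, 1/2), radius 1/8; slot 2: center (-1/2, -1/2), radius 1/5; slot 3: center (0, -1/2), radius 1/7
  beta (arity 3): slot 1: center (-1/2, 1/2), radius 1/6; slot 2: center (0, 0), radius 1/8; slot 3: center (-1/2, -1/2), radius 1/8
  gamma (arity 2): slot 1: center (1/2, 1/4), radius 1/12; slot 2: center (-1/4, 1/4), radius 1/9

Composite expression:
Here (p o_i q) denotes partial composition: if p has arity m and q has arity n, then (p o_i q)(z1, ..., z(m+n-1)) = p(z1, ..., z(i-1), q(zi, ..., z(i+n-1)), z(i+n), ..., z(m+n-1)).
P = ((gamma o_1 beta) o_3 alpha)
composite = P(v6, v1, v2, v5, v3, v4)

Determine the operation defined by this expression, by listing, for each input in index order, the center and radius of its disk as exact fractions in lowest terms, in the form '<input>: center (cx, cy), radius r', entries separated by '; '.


Follow each v-input down from gamma: c' goes to c + r*c', radius to r*r'.
input v6: composing its 2 substitution steps yields center (11/24, 7/24), radius 1/72
input v1: composing its 2 substitution steps yields center (1/2, 1/4), radius 1/96
input v2: composing its 3 substitution steps yields center (89/192, 41/192), radius 1/768
input v5: composing its 3 substitution steps yields center (29/64, 13/64), radius 1/480
input v3: composing its 3 substitution steps yields center (11/24, 13/64), radius 1/672
input v4: composing its 1 substitution step yields center (-1/4, 1/4), radius 1/9

v1: center (1/2, 1/4), radius 1/96; v2: center (89/192, 41/192), radius 1/768; v3: center (11/24, 13/64), radius 1/672; v4: center (-1/4, 1/4), radius 1/9; v5: center (29/64, 13/64), radius 1/480; v6: center (11/24, 7/24), radius 1/72


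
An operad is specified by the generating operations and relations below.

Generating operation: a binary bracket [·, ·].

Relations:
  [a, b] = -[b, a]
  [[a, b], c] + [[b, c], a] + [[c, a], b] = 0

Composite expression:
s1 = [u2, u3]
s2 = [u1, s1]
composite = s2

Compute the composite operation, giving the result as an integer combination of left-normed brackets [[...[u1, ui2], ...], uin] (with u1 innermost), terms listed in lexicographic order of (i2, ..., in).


[[u1, u2], u3] - [[u1, u3], u2]

A multilinear Lie element is pinned by u1-initial words (u1 innermost).
Composite bracket: [u1, [u2, u3]]
Expanding via [a, b] = ab - ba: 4 signed words (2^2 = 4).
Coefficients come from the u1-initial words:
  the word u1u2u3 carries sign +1 and contributes +[[u1, u2], u3]
  the word u1u3u2 carries sign -1 and contributes -[[u1, u3], u2]


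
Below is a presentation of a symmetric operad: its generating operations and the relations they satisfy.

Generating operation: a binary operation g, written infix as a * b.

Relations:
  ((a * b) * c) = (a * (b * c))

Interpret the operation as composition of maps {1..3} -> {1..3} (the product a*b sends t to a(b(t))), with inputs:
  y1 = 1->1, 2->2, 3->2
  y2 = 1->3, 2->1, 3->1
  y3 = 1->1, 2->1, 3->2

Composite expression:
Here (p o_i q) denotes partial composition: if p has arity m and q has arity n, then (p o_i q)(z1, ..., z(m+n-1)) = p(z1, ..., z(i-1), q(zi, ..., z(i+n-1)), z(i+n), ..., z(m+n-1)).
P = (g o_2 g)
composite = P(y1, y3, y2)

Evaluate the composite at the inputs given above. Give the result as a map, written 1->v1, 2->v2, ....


1->2, 2->1, 3->1

(y3 * y2) = 1->2, 2->1, 3->1
(y1 * (y3 * y2)) = 1->2, 2->1, 3->1


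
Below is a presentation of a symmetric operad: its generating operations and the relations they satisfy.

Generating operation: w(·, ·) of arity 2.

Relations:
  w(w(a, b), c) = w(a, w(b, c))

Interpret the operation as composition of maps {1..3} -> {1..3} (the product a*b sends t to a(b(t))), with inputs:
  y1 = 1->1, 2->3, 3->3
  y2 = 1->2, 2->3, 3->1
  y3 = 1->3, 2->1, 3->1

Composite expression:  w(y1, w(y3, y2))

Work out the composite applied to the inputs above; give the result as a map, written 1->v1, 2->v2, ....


w(y3, y2) = 1->1, 2->1, 3->3
w(y1, w(y3, y2)) = 1->1, 2->1, 3->3

1->1, 2->1, 3->3


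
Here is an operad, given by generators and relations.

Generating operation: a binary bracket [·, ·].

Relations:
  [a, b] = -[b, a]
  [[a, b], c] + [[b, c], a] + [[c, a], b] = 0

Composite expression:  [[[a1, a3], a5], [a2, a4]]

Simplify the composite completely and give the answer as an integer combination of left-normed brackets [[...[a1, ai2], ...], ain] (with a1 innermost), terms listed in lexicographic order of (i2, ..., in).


Expand each bracket as ab - ba; the a1-initial words give the coefficients.
Composite bracket: [[[a1, a3], a5], [a2, a4]]
Each bracket splits as ab - ba, giving 16 signed words (2^4 = 16).
The a1-initial words carry the normal form:
  from a1a3a5a2a4, sign +1: term +[[[[a1, a3], a5], a2], a4]
  from a1a3a5a4a2, sign -1: term -[[[[a1, a3], a5], a4], a2]

[[[[a1, a3], a5], a2], a4] - [[[[a1, a3], a5], a4], a2]


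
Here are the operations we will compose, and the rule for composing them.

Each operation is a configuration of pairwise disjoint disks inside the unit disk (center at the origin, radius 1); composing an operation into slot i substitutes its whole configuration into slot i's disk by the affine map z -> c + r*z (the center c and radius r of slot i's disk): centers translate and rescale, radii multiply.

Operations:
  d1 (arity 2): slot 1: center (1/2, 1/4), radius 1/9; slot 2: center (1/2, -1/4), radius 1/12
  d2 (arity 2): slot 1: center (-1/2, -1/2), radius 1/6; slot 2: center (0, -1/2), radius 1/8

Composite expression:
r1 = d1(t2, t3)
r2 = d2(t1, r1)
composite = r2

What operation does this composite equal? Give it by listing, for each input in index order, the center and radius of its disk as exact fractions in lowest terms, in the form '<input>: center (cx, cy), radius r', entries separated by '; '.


t1: center (-1/2, -1/2), radius 1/6; t2: center (1/16, -15/32), radius 1/72; t3: center (1/16, -17/32), radius 1/96


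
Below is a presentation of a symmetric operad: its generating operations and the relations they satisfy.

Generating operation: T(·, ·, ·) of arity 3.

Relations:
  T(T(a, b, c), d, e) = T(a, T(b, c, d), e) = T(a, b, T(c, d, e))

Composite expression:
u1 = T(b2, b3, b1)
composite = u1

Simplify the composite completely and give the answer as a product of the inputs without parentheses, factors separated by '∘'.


b2 ∘ b3 ∘ b1

The T-tree's shape is irrelevant; the b-reading-order decides.
T(b2, b3, b1) spells out as b2 ∘ b3 ∘ b1


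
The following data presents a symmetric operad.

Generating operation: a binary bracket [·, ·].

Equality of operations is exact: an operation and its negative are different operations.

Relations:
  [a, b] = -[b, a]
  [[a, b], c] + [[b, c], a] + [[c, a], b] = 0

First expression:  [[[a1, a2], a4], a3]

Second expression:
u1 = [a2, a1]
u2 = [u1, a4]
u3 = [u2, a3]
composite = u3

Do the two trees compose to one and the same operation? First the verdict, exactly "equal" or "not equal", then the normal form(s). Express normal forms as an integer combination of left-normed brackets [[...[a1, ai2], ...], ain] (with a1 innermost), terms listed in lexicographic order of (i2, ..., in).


The first expression reduces to [[[a1, a2], a4], a3]
The second expression reduces to -[[[a1, a2], a4], a3]
No match — not equal.

not equal: they reduce to [[[a1, a2], a4], a3] and -[[[a1, a2], a4], a3]


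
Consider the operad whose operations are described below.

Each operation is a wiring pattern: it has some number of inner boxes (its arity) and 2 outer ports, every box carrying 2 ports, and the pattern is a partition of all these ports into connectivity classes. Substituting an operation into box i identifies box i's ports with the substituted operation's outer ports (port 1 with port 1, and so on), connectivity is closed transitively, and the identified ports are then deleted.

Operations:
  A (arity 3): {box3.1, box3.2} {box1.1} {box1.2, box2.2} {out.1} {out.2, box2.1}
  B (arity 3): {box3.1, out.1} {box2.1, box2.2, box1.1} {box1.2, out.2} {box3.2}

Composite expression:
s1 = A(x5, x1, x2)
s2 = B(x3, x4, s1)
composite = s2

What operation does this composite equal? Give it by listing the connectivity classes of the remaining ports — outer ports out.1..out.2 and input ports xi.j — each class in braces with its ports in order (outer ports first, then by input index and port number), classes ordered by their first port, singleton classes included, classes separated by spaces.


{out.1} {out.2, x3.2} {x1.1} {x1.2, x5.2} {x2.1, x2.2} {x3.1, x4.1, x4.2} {x5.1}

Treat the ports identified at B as solder joints: merge, then drop.
A over (x5, x1, x2) gives {out.1} {out.2, x1.1} {x1.2, x5.2} {x2.1, x2.2} {x5.1}, out.j being that stage's outer ports
B over (x3, x4, x5, x1, x2) gives {out.1} {out.2, x3.2} {x1.1} {x1.2, x5.2} {x2.1, x2.2} {x3.1, x4.1, x4.2} {x5.1}, out.j being that stage's outer ports


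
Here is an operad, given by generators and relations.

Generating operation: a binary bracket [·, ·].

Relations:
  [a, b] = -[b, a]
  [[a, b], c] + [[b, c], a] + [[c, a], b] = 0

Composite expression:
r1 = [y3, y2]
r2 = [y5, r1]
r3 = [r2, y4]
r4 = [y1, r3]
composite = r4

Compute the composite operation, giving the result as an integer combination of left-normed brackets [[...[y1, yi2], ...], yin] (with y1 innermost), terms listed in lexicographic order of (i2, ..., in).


Expand each bracket as ab - ba; the y1-initial words give the coefficients.
Composite bracket: [y1, [[y5, [y3, y2]], y4]]
Under [a, b] = ab - ba we get 16 signed associative words (2^4 = 16).
Keep just the words that open with y1:
  y1y2y3y5y4 appears with sign +1, giving the term +[[[[y1, y2], y3], y5], y4]
  y1y3y2y5y4 appears with sign -1, giving the term -[[[[y1, y3], y2], y5], y4]
  y1y4y2y3y5 appears with sign -1, giving the term -[[[[y1, y4], y2], y3], y5]
  y1y4y3y2y5 appears with sign +1, giving the term +[[[[y1, y4], y3], y2], y5]
  y1y4y5y2y3 appears with sign +1, giving the term +[[[[y1, y4], y5], y2], y3]
  y1y4y5y3y2 appears with sign -1, giving the term -[[[[y1, y4], y5], y3], y2]
  y1y5y2y3y4 appears with sign -1, giving the term -[[[[y1, y5], y2], y3], y4]
  y1y5y3y2y4 appears with sign +1, giving the term +[[[[y1, y5], y3], y2], y4]

[[[[y1, y2], y3], y5], y4] - [[[[y1, y3], y2], y5], y4] - [[[[y1, y4], y2], y3], y5] + [[[[y1, y4], y3], y2], y5] + [[[[y1, y4], y5], y2], y3] - [[[[y1, y4], y5], y3], y2] - [[[[y1, y5], y2], y3], y4] + [[[[y1, y5], y3], y2], y4]


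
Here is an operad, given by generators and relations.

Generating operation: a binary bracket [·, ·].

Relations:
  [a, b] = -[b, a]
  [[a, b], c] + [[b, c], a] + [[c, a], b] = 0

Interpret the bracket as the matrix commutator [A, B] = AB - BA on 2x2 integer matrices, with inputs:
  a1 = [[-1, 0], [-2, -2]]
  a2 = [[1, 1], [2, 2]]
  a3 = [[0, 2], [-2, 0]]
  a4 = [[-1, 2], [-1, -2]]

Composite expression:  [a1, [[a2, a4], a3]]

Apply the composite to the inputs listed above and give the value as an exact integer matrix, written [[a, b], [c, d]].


[a2, a4] = [[-5, -3], [1, 5]]
[[a2, a4], a3] = [[4, -20], [-20, -4]]
[a1, [[a2, a4], a3]] = [[-40, -20], [4, 40]]

[[-40, -20], [4, 40]]


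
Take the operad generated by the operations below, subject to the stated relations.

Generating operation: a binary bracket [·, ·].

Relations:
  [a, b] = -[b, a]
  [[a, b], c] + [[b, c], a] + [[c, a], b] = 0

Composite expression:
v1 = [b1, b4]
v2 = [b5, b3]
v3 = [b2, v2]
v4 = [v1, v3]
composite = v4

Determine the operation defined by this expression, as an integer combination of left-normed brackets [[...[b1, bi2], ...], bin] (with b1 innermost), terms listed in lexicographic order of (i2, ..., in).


-[[[[b1, b4], b2], b3], b5] + [[[[b1, b4], b2], b5], b3] + [[[[b1, b4], b3], b5], b2] - [[[[b1, b4], b5], b3], b2]

Left-normed coefficients sit on the b1-initial expansion words.
Composite bracket: [[b1, b4], [b2, [b5, b3]]]
The bracket unfolds into 16 signed words via [a, b] = ab - ba (2^4 = 16).
The b1-initial words carry the normal form:
  b1b4b2b3b5 (sign -1) contributes -[[[[b1, b4], b2], b3], b5]
  b1b4b2b5b3 (sign +1) contributes +[[[[b1, b4], b2], b5], b3]
  b1b4b3b5b2 (sign +1) contributes +[[[[b1, b4], b3], b5], b2]
  b1b4b5b3b2 (sign -1) contributes -[[[[b1, b4], b5], b3], b2]


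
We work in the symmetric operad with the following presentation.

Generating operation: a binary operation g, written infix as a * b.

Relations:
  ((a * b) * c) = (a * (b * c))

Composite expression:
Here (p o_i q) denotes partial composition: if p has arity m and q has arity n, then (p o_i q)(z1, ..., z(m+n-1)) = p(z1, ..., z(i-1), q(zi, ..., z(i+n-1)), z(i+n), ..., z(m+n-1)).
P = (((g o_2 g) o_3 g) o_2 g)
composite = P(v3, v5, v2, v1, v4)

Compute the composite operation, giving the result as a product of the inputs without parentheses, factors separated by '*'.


The g-tree's shape is irrelevant; the v-reading-order decides.
(v5 * v2) flattens to v5 * v2
(v1 * v4) flattens to v1 * v4
((v5 * v2) * (v1 * v4)) flattens to v5 * v2 * v1 * v4
(v3 * ((v5 * v2) * (v1 * v4))) flattens to v3 * v5 * v2 * v1 * v4

v3 * v5 * v2 * v1 * v4


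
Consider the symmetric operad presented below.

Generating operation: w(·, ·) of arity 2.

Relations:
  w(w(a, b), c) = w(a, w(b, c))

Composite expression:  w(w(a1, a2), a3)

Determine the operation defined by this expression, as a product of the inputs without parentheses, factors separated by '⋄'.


The w-tree's shape is irrelevant; the a-reading-order decides.
w(a1, a2) spells out as a1 ⋄ a2
w(w(a1, a2), a3) spells out as a1 ⋄ a2 ⋄ a3

a1 ⋄ a2 ⋄ a3


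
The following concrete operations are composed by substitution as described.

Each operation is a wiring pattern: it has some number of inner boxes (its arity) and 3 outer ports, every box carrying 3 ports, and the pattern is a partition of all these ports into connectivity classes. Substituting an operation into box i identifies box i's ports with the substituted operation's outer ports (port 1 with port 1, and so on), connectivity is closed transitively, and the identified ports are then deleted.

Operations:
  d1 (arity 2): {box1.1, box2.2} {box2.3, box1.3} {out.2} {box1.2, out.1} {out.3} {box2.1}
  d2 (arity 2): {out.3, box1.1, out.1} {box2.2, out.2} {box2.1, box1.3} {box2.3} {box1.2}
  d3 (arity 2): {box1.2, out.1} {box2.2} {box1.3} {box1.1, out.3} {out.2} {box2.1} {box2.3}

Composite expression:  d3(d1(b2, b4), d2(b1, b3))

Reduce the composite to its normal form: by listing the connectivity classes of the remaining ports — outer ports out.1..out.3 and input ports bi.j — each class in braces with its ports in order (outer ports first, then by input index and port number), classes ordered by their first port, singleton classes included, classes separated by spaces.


{out.1} {out.2} {out.3, b2.2} {b1.1} {b1.2} {b1.3, b3.1} {b2.1, b4.2} {b2.3, b4.3} {b3.2} {b3.3} {b4.1}
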